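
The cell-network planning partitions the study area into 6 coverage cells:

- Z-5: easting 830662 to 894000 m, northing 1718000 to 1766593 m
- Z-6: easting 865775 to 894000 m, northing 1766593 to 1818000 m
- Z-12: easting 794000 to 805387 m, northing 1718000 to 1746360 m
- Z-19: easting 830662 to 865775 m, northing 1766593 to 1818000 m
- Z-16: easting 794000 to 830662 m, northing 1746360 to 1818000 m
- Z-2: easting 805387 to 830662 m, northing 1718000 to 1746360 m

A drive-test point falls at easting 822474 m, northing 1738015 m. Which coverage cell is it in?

Z-2

The point has easting = 822474 and northing = 1738015.
Only Z-2 satisfies 805387 ≤ easting ≤ 830662 and 1718000 ≤ northing ≤ 1746360.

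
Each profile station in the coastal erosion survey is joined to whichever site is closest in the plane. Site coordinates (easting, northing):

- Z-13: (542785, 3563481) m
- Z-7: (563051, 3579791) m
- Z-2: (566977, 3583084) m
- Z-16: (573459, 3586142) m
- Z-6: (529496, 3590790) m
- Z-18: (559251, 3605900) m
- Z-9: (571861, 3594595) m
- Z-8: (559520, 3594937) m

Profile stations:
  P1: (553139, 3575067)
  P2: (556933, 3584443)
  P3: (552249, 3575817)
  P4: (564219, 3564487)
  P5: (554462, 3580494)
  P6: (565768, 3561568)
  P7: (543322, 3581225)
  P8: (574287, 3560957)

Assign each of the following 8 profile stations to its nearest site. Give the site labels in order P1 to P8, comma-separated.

Z-7, Z-7, Z-7, Z-7, Z-7, Z-7, Z-6, Z-7

P1 → Z-7 (d²=120563920.00)
P2 → Z-7 (d²=59071028.00)
P3 → Z-7 (d²=132475880.00)
P4 → Z-7 (d²=235576640.00)
P5 → Z-7 (d²=74265130.00)
P6 → Z-7 (d²=339459818.00)
P7 → Z-6 (d²=282647501.00)
P8 → Z-7 (d²=480967252.00)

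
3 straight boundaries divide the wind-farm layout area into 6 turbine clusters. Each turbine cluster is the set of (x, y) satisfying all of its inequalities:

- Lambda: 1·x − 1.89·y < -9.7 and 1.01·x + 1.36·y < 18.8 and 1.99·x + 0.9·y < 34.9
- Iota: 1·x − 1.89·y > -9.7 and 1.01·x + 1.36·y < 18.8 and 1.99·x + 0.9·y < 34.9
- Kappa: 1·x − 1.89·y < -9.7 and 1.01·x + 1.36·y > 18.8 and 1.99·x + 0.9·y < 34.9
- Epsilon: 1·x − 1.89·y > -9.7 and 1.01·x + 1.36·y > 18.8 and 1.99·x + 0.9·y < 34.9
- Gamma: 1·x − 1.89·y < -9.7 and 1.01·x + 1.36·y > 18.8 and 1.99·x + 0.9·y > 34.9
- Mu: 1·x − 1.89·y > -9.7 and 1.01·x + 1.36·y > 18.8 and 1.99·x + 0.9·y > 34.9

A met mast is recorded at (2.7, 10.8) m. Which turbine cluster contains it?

Lambda

1·2.7 − 1.89·10.8 = -17.712, which is < -9.7
1.01·2.7 + 1.36·10.8 = 17.415, which is < 18.8
1.99·2.7 + 0.9·10.8 = 15.093, which is < 34.9
This sign pattern matches Lambda.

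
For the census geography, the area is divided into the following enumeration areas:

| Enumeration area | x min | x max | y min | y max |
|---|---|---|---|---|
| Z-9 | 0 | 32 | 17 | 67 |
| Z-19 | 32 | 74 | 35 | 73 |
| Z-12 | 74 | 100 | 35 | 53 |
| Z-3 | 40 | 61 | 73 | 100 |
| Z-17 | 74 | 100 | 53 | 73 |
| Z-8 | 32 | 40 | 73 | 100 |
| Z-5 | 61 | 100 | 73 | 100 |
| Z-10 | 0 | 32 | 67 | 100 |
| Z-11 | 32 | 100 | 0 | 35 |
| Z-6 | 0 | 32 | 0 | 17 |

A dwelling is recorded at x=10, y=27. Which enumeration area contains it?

Z-9

The point has x = 10 and y = 27.
Only Z-9 satisfies 0 ≤ x ≤ 32 and 17 ≤ y ≤ 67.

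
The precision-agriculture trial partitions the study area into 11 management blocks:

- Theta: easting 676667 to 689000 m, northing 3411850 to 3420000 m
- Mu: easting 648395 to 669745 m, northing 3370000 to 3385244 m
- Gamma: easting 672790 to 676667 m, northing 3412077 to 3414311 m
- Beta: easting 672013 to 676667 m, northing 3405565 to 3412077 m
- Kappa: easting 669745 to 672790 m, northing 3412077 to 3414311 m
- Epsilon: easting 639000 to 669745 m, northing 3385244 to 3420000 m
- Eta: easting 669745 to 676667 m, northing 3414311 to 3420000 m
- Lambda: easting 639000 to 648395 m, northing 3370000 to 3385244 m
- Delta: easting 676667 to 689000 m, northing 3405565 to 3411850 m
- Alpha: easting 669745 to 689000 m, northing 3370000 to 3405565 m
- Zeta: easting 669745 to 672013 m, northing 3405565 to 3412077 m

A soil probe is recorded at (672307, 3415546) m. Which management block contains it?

The point has easting = 672307 and northing = 3415546.
Only Eta satisfies 669745 ≤ easting ≤ 676667 and 3414311 ≤ northing ≤ 3420000.

Eta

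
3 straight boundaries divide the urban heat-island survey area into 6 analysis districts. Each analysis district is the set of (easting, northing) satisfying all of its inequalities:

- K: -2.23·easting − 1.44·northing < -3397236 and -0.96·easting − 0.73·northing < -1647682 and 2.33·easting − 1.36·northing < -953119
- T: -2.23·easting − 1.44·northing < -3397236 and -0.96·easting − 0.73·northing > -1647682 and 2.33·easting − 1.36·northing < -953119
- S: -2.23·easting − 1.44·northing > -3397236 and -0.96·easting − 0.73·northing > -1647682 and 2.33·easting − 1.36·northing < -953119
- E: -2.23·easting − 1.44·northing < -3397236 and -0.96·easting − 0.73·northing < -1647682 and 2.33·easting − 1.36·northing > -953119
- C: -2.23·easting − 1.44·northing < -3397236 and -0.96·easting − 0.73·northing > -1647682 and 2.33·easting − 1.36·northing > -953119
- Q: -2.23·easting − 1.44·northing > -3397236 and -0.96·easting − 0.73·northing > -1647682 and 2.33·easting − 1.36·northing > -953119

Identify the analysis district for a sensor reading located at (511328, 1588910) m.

K

-2.23·511328 − 1.44·1588910 = -3428291.840, which is < -3397236
-0.96·511328 − 0.73·1588910 = -1650779.180, which is < -1647682
2.33·511328 − 1.36·1588910 = -969523.360, which is < -953119
This sign pattern matches K.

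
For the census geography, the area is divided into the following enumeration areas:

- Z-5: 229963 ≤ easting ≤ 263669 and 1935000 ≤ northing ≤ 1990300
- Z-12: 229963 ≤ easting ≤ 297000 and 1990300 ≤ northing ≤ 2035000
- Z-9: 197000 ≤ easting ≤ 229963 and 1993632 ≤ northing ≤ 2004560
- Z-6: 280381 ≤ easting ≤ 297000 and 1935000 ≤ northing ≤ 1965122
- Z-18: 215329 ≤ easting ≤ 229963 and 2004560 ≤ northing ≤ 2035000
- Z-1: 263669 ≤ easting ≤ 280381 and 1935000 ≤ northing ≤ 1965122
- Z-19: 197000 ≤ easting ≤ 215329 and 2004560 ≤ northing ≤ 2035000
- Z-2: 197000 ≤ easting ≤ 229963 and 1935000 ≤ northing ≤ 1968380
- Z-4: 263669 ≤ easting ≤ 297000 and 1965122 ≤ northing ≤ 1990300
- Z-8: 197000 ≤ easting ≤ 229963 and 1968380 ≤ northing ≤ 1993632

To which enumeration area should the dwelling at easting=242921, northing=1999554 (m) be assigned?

The point has easting = 242921 and northing = 1999554.
Only Z-12 satisfies 229963 ≤ easting ≤ 297000 and 1990300 ≤ northing ≤ 2035000.

Z-12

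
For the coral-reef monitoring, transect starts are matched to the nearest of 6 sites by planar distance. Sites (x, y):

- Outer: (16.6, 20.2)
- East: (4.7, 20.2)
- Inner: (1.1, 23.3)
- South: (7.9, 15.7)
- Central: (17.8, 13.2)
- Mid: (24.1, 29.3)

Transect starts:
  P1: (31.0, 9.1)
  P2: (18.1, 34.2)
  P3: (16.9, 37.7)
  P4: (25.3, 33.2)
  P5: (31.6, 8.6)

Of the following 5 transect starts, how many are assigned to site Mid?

3

P1 → Central
P2 → Mid
P3 → Mid
P4 → Mid
P5 → Central
3 of the 5 go to Mid.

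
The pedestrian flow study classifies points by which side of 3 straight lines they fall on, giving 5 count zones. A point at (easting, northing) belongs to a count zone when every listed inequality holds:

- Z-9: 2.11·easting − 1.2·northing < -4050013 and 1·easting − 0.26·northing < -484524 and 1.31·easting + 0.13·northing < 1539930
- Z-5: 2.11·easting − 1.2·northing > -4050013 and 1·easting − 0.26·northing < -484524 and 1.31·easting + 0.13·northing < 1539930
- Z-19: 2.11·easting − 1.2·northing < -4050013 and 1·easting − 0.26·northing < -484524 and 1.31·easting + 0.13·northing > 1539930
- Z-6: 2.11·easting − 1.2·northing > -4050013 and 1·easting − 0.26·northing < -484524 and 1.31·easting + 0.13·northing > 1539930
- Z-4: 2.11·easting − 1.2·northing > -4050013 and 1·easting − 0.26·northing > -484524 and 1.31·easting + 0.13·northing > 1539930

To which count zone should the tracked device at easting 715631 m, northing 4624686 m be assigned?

2.11·715631 − 1.2·4624686 = -4039641.790, which is > -4050013
1·715631 − 0.26·4624686 = -486787.360, which is < -484524
1.31·715631 + 0.13·4624686 = 1538685.790, which is < 1539930
This sign pattern matches Z-5.

Z-5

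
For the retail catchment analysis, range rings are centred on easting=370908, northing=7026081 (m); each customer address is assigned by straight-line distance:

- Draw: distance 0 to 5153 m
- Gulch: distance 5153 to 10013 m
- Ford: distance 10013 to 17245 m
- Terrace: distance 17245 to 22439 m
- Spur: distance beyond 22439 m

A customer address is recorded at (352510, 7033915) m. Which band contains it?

Terrace

Distance = √((352510−370908)² + (7033915−7026081)²) = √(338486404.000 + 61371556.000) = 19996.449 m.
17245 ≤ 19996.449 < 22439 → Terrace.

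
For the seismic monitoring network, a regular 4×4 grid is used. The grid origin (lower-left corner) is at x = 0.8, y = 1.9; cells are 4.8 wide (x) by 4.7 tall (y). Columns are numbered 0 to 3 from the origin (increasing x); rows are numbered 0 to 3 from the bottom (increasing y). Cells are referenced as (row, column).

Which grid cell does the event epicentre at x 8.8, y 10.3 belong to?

Column index: ⌊(8.8 − 0.8) / 4.8⌋ = ⌊1.667⌋ = 1
Row offset from origin: ⌊(10.3 − 1.9) / 4.7⌋ = ⌊1.787⌋ = 1 → row 1

(1, 1)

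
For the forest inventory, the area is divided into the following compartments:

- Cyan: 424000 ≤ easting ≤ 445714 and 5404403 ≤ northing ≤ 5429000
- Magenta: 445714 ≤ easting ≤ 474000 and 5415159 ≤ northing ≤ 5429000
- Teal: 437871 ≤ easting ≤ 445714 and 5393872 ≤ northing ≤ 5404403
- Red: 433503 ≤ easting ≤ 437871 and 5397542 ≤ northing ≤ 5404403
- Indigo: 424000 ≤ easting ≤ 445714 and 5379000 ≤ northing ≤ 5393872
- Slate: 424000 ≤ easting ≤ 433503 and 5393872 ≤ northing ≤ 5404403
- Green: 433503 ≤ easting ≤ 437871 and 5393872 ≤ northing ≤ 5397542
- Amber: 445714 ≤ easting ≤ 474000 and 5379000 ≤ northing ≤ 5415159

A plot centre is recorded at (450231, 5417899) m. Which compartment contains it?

Magenta

The point has easting = 450231 and northing = 5417899.
Only Magenta satisfies 445714 ≤ easting ≤ 474000 and 5415159 ≤ northing ≤ 5429000.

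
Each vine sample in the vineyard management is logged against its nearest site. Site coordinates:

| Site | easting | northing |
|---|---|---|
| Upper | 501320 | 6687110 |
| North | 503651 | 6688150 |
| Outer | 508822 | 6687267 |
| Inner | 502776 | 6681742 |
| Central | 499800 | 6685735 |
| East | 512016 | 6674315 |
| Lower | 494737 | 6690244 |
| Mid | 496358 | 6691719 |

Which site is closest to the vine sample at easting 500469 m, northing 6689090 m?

Upper

Squared distances to each site:
Upper: 4644601.000; North: 11008724.000; Outer: 73095938.000; Inner: 59315353.000; Central: 11703586.000; East: 351633834.000; Lower: 34187540.000; Mid: 23811962.000.
Minimum at Upper.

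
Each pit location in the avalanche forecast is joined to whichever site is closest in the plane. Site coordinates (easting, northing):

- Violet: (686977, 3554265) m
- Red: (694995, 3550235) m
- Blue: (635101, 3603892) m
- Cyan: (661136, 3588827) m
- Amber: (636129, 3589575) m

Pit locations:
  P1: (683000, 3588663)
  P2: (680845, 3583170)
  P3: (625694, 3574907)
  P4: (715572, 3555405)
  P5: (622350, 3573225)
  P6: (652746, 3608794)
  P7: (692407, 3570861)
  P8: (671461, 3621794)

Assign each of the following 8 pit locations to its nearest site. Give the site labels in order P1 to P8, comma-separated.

Cyan, Cyan, Amber, Red, Amber, Blue, Violet, Cyan

P1 → Cyan (d²=478061392.00)
P2 → Cyan (d²=420446330.00)
P3 → Amber (d²=324039449.00)
P4 → Red (d²=450141829.00)
P5 → Amber (d²=457183341.00)
P6 → Blue (d²=335375629.00)
P7 → Violet (d²=304912116.00)
P8 → Cyan (d²=1193428714.00)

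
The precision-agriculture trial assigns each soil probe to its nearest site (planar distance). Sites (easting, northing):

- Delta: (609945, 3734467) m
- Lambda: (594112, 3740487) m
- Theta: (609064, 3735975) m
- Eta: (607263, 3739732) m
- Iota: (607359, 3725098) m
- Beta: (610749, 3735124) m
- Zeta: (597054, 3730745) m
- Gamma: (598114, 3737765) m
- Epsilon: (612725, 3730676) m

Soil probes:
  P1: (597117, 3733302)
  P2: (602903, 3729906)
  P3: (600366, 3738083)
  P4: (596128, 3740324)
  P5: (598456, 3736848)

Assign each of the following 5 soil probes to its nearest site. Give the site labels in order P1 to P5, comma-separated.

Zeta, Zeta, Gamma, Lambda, Gamma

P1 → Zeta (d²=6542218.00)
P2 → Zeta (d²=34914722.00)
P3 → Gamma (d²=5172628.00)
P4 → Lambda (d²=4090825.00)
P5 → Gamma (d²=957853.00)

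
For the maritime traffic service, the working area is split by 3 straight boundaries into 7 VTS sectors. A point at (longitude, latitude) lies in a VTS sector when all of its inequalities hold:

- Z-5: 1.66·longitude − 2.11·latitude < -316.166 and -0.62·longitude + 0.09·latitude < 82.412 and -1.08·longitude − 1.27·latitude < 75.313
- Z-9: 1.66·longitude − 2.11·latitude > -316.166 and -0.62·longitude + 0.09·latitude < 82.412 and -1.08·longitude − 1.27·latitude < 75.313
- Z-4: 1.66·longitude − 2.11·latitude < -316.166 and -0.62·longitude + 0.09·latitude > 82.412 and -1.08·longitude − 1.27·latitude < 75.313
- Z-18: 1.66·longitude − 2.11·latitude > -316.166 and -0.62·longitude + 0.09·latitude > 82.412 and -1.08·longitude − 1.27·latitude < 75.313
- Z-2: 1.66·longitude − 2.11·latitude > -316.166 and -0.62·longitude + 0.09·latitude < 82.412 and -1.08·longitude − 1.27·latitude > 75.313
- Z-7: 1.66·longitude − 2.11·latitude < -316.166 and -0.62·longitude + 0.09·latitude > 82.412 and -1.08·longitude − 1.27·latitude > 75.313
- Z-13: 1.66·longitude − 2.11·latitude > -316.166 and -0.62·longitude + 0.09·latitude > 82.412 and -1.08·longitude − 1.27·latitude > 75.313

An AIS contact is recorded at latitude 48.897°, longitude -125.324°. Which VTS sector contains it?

Z-9

1.66·-125.324 − 2.11·48.897 = -311.211, which is > -316.166
-0.62·-125.324 + 0.09·48.897 = 82.102, which is < 82.412
-1.08·-125.324 − 1.27·48.897 = 73.251, which is < 75.313
This sign pattern matches Z-9.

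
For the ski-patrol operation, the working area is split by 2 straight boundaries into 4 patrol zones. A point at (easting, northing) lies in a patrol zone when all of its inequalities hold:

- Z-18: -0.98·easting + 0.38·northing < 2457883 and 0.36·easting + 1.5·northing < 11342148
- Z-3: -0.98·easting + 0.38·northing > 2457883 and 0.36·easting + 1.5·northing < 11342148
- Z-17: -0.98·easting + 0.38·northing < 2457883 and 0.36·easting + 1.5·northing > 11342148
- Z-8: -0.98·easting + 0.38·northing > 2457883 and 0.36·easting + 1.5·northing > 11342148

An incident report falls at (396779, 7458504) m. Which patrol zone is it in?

-0.98·396779 + 0.38·7458504 = 2445388.100, which is < 2457883
0.36·396779 + 1.5·7458504 = 11330596.440, which is < 11342148
This sign pattern matches Z-18.

Z-18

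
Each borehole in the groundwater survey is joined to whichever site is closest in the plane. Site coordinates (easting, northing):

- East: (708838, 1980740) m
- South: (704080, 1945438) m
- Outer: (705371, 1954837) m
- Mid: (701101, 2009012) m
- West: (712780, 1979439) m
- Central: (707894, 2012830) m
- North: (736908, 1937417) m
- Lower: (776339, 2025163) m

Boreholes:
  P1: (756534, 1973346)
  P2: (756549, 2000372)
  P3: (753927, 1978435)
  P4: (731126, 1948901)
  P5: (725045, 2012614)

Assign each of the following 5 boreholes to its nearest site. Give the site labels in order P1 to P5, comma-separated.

P1 → North (d²=1676072917.00)
P2 → Lower (d²=1006237781.00)
P3 → West (d²=1694083625.00)
P4 → North (d²=165313780.00)
P5 → Central (d²=294203457.00)

North, Lower, West, North, Central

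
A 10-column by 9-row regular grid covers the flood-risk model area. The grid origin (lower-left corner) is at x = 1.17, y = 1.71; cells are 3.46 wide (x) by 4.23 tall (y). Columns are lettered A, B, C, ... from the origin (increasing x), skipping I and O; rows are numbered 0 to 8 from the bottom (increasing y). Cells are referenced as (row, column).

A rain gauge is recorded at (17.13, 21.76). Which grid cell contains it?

(4, E)

Column index: ⌊(17.13 − 1.17) / 3.46⌋ = ⌊4.613⌋ = 4 → column E
Row offset from origin: ⌊(21.76 − 1.71) / 4.23⌋ = ⌊4.740⌋ = 4 → row 4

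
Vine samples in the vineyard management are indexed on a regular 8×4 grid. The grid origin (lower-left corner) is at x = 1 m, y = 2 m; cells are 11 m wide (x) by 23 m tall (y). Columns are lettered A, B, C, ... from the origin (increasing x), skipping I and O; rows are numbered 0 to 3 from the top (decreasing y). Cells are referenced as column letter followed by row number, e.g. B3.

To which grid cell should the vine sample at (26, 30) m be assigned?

C2

Column index: ⌊(26 − 1) / 11⌋ = ⌊2.273⌋ = 2 → column C
Row offset from origin: ⌊(30 − 2) / 23⌋ = ⌊1.217⌋ = 1 → row 2 (counted from top)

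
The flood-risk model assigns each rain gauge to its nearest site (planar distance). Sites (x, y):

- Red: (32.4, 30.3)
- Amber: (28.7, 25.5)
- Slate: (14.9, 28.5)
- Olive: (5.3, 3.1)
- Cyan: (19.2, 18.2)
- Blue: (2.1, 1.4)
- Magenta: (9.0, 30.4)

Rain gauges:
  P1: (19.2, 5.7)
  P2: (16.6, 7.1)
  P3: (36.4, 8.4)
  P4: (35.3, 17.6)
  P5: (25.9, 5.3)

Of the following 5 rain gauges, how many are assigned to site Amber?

P1 → Cyan
P2 → Cyan
P3 → Amber
P4 → Amber
P5 → Cyan
2 of the 5 go to Amber.

2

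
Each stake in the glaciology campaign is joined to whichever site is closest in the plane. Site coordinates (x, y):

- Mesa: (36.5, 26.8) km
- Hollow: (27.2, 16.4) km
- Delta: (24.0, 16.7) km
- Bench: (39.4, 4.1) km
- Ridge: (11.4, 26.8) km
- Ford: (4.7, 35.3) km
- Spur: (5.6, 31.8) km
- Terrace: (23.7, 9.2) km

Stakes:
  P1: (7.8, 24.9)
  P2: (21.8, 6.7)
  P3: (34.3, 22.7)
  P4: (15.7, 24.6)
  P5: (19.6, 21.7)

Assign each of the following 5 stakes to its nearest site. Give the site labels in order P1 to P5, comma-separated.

Ridge, Terrace, Mesa, Ridge, Delta

P1 → Ridge (d²=16.57)
P2 → Terrace (d²=9.86)
P3 → Mesa (d²=21.65)
P4 → Ridge (d²=23.33)
P5 → Delta (d²=44.36)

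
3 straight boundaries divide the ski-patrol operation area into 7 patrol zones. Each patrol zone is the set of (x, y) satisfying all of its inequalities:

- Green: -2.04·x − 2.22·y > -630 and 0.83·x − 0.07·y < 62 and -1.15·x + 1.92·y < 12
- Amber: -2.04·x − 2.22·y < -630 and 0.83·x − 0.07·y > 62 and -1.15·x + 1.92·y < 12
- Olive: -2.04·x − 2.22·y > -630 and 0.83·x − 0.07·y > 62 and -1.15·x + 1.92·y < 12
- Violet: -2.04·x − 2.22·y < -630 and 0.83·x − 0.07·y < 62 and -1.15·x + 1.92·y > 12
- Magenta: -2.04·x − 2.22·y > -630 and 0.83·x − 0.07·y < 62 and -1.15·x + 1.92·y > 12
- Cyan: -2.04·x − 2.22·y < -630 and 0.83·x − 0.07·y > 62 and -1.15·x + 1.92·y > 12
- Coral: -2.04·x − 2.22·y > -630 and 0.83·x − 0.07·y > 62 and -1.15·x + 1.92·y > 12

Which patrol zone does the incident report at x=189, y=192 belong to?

-2.04·189 − 2.22·192 = -811.800, which is < -630
0.83·189 − 0.07·192 = 143.430, which is > 62
-1.15·189 + 1.92·192 = 151.290, which is > 12
This sign pattern matches Cyan.

Cyan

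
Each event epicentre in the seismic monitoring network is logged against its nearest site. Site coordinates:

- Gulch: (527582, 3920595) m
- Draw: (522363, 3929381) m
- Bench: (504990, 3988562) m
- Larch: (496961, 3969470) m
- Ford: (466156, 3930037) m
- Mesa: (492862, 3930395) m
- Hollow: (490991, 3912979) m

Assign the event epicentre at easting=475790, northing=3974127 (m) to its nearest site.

Larch

Squared distances to each site:
Gulch: 5548086288.000; Draw: 4171248845.000; Bench: 1061009225.000; Larch: 469898890.000; Ford: 2036742056.000; Mesa: 2203941008.000; Hollow: 3970148305.000.
Minimum at Larch.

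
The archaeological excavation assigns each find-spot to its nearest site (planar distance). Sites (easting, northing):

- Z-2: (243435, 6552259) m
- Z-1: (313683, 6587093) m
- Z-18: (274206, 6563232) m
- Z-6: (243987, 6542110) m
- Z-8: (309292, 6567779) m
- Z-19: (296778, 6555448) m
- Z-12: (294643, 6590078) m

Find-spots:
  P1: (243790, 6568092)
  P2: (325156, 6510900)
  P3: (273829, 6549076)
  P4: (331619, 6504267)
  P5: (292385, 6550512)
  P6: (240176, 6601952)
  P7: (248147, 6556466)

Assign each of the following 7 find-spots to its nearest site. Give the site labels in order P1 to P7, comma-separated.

Z-2, Z-19, Z-18, Z-19, Z-19, Z-2, Z-2

P1 → Z-2 (d²=250809914.00)
P2 → Z-19 (d²=2789835188.00)
P3 → Z-18 (d²=200534465.00)
P4 → Z-19 (d²=3833390042.00)
P5 → Z-19 (d²=43662545.00)
P6 → Z-2 (d²=2480015330.00)
P7 → Z-2 (d²=39901793.00)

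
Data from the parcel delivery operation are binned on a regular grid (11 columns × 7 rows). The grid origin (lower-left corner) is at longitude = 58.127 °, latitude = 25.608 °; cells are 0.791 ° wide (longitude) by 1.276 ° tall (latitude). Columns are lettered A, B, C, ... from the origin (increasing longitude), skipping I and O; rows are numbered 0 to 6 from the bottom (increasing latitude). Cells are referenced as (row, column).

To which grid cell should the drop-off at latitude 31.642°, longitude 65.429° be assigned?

Column index: ⌊(65.429 − 58.127) / 0.791⌋ = ⌊9.231⌋ = 9 → column K
Row offset from origin: ⌊(31.642 − 25.608) / 1.276⌋ = ⌊4.729⌋ = 4 → row 4

(4, K)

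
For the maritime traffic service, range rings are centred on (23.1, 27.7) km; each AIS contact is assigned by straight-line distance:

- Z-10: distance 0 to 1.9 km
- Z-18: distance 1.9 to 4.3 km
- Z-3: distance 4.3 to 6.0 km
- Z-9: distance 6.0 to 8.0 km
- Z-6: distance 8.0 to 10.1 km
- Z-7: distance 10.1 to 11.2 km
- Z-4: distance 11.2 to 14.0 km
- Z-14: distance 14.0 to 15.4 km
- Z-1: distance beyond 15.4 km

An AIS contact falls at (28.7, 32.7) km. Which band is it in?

Z-9

Distance = √((28.7−23.1)² + (32.7−27.7)²) = √(31.360 + 25.000) = 7.507 km.
6.0 ≤ 7.507 < 8.0 → Z-9.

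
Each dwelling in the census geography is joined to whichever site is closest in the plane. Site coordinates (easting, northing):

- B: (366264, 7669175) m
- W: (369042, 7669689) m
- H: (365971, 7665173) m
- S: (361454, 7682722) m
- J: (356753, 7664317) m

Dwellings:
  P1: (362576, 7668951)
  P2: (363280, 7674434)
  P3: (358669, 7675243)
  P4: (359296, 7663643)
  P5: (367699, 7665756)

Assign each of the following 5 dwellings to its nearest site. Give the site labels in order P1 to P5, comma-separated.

P1 → B (d²=13651520.00)
P2 → B (d²=36561337.00)
P3 → S (d²=63691666.00)
P4 → J (d²=6921125.00)
P5 → H (d²=3325873.00)

B, B, S, J, H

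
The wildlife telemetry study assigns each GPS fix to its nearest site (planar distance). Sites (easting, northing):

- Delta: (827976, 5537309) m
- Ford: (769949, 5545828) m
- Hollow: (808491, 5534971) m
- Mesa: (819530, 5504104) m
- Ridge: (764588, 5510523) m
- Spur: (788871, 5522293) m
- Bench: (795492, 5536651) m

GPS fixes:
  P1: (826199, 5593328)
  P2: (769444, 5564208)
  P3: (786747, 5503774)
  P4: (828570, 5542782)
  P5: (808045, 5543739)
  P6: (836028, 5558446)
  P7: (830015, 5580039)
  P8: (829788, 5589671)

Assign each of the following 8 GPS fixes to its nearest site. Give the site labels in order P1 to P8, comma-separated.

Delta, Ford, Spur, Delta, Hollow, Delta, Delta, Delta

P1 → Delta (d²=3141286090.00)
P2 → Ford (d²=338079425.00)
P3 → Spur (d²=347464737.00)
P4 → Delta (d²=30306565.00)
P5 → Hollow (d²=77076740.00)
P6 → Delta (d²=511607473.00)
P7 → Delta (d²=1830010421.00)
P8 → Delta (d²=2745062388.00)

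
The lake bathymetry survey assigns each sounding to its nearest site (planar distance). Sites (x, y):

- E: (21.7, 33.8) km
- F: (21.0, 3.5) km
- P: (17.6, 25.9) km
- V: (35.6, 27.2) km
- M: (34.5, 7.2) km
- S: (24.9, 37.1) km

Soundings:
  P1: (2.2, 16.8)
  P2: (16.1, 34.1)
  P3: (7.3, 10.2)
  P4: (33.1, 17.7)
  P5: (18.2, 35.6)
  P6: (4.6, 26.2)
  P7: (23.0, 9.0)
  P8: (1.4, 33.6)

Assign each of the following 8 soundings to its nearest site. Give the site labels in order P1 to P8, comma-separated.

P, E, F, V, E, P, F, P

P1 → P (d²=319.97)
P2 → E (d²=31.45)
P3 → F (d²=232.58)
P4 → V (d²=96.50)
P5 → E (d²=15.49)
P6 → P (d²=169.09)
P7 → F (d²=34.25)
P8 → P (d²=321.73)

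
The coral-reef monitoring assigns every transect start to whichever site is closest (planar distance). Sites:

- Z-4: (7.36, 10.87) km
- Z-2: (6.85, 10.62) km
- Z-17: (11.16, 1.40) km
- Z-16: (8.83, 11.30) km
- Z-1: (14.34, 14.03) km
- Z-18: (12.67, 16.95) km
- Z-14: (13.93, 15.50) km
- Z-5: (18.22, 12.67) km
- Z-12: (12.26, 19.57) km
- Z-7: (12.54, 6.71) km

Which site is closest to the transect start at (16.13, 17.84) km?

Z-14

Squared distances to each site:
Z-4: 125.494; Z-2: 138.247; Z-17: 294.975; Z-16: 96.062; Z-1: 17.720; Z-18: 12.764; Z-14: 10.316; Z-5: 31.097; Z-12: 17.970; Z-7: 136.765.
Minimum at Z-14.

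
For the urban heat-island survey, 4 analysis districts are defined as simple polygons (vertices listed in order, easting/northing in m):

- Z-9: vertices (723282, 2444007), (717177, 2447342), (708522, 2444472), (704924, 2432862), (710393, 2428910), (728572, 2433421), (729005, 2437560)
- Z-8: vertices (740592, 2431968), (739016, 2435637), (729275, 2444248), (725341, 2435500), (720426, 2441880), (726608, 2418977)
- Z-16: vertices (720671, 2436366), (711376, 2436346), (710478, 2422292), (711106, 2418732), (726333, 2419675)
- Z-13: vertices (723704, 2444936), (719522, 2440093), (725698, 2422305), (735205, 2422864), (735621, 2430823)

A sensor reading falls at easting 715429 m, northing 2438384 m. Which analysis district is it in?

Cast a ray rightward from (715429, 2438384). For each polygon, the edges (by vertex number in listed order) whose endpoints lie on opposite sides of northing = 2438384, where each meets that height, and whether that is right or left of the point:
Z-9: 3–4 at easting≈706635.3 (left), 7–1 at easting≈728273.5 (right) → 1 crossing.
Z-8: 2–3 at easting≈735908.5 (right), 3–4 at easting≈726637.9 (right), 4–5 at easting≈723119.2 (right), 5–6 at easting≈721369.6 (right) → 4 crossings.
Z-16: no edge straddles that height → 0 crossings.
Z-13: 2–3 at easting≈720115.4 (right), 5–1 at easting≈729236.5 (right) → 2 crossings.
Only Z-9 has an odd count, so the point is inside Z-9.

Z-9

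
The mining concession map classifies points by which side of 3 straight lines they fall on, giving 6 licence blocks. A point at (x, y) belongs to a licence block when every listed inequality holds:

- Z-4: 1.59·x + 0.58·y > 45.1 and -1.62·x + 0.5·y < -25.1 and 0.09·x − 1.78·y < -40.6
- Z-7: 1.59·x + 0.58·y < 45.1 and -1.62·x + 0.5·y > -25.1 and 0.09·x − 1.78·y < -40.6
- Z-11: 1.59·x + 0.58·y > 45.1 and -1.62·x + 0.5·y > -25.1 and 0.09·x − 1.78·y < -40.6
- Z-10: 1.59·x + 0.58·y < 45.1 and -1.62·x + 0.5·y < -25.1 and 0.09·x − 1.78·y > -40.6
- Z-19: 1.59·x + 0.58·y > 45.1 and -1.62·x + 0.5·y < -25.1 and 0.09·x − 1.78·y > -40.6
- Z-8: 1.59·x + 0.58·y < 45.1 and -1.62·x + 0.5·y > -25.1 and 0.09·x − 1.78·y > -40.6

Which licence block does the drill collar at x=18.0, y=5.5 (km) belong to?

1.59·18.0 + 0.58·5.5 = 31.810, which is < 45.1
-1.62·18.0 + 0.5·5.5 = -26.410, which is < -25.1
0.09·18.0 − 1.78·5.5 = -8.170, which is > -40.6
This sign pattern matches Z-10.

Z-10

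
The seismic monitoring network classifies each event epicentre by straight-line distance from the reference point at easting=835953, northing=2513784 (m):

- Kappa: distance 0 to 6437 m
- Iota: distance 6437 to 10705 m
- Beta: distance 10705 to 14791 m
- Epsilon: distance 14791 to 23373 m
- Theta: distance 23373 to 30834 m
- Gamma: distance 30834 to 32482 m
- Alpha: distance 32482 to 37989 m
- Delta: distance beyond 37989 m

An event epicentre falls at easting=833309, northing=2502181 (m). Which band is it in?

Beta

Distance = √((833309−835953)² + (2502181−2513784)²) = √(6990736.000 + 134629609.000) = 11900.435 m.
10705 ≤ 11900.435 < 14791 → Beta.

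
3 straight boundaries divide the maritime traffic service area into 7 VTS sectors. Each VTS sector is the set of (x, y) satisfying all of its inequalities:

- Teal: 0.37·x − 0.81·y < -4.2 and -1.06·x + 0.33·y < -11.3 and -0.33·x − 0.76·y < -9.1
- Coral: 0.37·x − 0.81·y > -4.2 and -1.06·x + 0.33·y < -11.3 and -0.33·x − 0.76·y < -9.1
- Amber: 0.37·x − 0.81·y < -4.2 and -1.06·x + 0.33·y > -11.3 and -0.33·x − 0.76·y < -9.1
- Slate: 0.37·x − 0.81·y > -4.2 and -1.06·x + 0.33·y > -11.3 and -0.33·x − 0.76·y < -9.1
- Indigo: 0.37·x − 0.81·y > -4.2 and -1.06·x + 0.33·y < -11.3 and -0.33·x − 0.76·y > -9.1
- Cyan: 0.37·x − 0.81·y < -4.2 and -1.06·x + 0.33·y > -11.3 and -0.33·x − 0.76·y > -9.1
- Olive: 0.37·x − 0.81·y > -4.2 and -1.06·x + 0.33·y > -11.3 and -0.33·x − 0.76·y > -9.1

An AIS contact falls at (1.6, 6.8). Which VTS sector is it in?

0.37·1.6 − 0.81·6.8 = -4.916, which is < -4.2
-1.06·1.6 + 0.33·6.8 = 0.548, which is > -11.3
-0.33·1.6 − 0.76·6.8 = -5.696, which is > -9.1
This sign pattern matches Cyan.

Cyan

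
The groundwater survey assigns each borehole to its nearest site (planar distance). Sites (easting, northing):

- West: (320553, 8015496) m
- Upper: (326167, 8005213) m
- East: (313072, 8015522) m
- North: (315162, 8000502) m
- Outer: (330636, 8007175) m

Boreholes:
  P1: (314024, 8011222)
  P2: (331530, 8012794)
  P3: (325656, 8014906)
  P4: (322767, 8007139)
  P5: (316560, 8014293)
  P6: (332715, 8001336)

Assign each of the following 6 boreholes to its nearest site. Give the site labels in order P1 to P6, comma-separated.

East, Outer, West, Upper, East, Outer

P1 → East (d²=19396304.00)
P2 → Outer (d²=32372397.00)
P3 → West (d²=26388709.00)
P4 → Upper (d²=15269476.00)
P5 → East (d²=13676585.00)
P6 → Outer (d²=38416162.00)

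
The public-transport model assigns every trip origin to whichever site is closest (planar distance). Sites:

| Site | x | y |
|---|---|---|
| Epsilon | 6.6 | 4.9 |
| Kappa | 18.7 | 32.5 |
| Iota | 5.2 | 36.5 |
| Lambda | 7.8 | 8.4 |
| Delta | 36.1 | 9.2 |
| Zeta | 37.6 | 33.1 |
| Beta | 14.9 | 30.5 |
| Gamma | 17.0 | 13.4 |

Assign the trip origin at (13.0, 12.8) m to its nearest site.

Squared distances to each site:
Epsilon: 103.370; Kappa: 420.580; Iota: 622.530; Lambda: 46.400; Delta: 546.570; Zeta: 1017.250; Beta: 316.900; Gamma: 16.360.
Minimum at Gamma.

Gamma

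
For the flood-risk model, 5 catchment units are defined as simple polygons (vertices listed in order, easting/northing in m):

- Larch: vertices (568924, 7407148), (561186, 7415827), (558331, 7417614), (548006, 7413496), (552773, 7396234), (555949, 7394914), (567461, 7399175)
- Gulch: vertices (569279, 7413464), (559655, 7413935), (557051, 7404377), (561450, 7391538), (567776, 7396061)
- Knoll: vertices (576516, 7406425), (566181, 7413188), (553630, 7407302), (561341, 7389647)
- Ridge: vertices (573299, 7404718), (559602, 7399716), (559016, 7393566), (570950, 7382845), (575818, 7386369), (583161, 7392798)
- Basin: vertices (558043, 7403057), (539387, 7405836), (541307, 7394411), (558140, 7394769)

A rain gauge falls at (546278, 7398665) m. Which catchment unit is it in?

Basin

Cast a ray rightward from (546278, 7398665). For each polygon, the edges (by vertex number in listed order) whose endpoints lie on opposite sides of northing = 7398665, where each meets that height, and whether that is right or left of the point:
Larch: 4–5 at easting≈552101.7 (right), 6–7 at easting≈566083.1 (right) → 2 crossings.
Gulch: 3–4 at easting≈559008.1 (right), 5–1 at easting≈568000.9 (right) → 2 crossings.
Knoll: 3–4 at easting≈557402.3 (right), 4–1 at easting≈569497.4 (right) → 2 crossings.
Ridge: 2–3 at easting≈559501.9 (right), 6–1 at easting≈578306.9 (right) → 2 crossings.
Basin: 2–3 at easting≈540592.1 (left), 4–1 at easting≈558094.4 (right) → 1 crossing.
Only Basin has an odd count, so the point is inside Basin.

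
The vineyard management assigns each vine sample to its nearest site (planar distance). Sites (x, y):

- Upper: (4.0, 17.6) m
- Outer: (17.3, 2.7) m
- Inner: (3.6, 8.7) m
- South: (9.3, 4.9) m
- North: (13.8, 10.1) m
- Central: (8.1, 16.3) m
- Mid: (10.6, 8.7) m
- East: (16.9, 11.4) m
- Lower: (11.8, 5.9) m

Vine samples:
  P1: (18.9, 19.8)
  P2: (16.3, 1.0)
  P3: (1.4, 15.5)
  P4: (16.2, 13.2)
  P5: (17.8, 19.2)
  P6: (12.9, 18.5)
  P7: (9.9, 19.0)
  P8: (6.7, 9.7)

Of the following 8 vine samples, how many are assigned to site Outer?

P1 → East
P2 → Outer
P3 → Upper
P4 → East
P5 → East
P6 → Central
P7 → Central
P8 → Inner
1 of the 8 goes to Outer.

1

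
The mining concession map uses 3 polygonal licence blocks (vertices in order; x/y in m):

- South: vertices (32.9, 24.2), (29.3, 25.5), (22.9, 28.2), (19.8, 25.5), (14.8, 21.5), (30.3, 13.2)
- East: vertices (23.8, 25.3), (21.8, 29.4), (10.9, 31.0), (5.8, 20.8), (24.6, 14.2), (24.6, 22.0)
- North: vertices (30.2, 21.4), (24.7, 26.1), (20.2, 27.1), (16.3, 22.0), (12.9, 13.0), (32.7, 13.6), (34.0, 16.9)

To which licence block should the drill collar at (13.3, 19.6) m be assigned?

East

Cast a ray rightward from (13.3, 19.6). For each polygon, the edges (by vertex number in listed order) whose endpoints lie on opposite sides of y = 19.6, where each meets that height, and whether that is right or left of the point:
South: 5–6 at x≈18.35 (right), 6–1 at x≈31.81 (right) → 2 crossings.
East: 4–5 at x≈9.22 (left), 5–6 at x≈24.60 (right) → 1 crossing.
North: 4–5 at x≈15.39 (right), 7–1 at x≈31.72 (right) → 2 crossings.
Only East has an odd count, so the point is inside East.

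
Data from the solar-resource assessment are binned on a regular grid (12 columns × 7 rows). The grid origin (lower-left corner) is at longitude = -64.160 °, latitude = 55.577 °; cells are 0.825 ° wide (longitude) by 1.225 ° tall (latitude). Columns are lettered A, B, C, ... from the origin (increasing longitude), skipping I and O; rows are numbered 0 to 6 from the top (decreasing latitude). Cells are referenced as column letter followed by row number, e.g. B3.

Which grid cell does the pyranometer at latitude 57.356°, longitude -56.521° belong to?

Column index: ⌊(-56.521 − -64.160) / 0.825⌋ = ⌊9.259⌋ = 9 → column K
Row offset from origin: ⌊(57.356 − 55.577) / 1.225⌋ = ⌊1.452⌋ = 1 → row 5 (counted from top)

K5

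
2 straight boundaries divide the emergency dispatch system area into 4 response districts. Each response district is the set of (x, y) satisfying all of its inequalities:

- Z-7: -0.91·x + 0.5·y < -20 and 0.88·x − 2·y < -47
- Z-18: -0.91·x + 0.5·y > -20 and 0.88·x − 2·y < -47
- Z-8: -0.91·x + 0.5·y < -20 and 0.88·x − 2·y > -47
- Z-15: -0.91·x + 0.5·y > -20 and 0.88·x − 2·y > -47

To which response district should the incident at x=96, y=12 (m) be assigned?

Z-8

-0.91·96 + 0.5·12 = -81.360, which is < -20
0.88·96 − 2·12 = 60.480, which is > -47
This sign pattern matches Z-8.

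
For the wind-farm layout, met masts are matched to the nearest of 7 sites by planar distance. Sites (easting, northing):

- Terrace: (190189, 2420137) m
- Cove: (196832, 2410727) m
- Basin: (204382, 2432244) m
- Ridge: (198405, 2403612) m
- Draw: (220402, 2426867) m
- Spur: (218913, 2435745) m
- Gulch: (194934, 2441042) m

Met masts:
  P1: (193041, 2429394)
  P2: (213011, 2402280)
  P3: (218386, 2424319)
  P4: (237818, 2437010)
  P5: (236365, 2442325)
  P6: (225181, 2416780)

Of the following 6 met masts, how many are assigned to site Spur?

2

P1 → Terrace
P2 → Ridge
P3 → Draw
P4 → Spur
P5 → Spur
P6 → Draw
2 of the 6 go to Spur.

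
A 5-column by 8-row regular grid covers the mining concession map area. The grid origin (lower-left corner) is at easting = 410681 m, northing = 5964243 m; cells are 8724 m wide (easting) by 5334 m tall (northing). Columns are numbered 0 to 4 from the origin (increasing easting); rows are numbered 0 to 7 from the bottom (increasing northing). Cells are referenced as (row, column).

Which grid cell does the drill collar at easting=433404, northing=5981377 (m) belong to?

(3, 2)

Column index: ⌊(433404 − 410681) / 8724⌋ = ⌊2.605⌋ = 2
Row offset from origin: ⌊(5981377 − 5964243) / 5334⌋ = ⌊3.212⌋ = 3 → row 3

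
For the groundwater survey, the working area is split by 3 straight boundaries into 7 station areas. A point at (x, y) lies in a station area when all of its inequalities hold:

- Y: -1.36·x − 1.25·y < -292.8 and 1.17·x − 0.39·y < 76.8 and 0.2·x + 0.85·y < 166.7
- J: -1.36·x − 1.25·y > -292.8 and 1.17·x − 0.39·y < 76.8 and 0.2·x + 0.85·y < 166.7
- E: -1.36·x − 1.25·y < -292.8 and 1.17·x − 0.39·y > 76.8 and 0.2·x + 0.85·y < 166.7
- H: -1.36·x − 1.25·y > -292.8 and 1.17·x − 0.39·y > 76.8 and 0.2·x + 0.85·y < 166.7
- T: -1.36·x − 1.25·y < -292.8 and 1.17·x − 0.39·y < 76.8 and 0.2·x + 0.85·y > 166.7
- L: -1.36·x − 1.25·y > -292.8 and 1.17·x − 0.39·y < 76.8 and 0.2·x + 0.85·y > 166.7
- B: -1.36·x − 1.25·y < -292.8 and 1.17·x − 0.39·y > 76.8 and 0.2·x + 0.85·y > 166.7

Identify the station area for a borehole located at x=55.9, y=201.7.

-1.36·55.9 − 1.25·201.7 = -328.149, which is < -292.8
1.17·55.9 − 0.39·201.7 = -13.260, which is < 76.8
0.2·55.9 + 0.85·201.7 = 182.625, which is > 166.7
This sign pattern matches T.

T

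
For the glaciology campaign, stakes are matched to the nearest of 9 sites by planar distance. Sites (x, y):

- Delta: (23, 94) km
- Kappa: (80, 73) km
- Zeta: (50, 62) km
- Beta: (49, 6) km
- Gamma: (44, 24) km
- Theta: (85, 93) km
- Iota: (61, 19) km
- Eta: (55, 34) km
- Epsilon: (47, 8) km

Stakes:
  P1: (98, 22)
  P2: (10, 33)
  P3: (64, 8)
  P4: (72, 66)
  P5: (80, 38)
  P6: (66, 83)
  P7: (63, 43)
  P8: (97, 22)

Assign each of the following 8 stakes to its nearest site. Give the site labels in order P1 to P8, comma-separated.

P1 → Iota (d²=1378.00)
P2 → Gamma (d²=1237.00)
P3 → Iota (d²=130.00)
P4 → Kappa (d²=113.00)
P5 → Eta (d²=641.00)
P6 → Kappa (d²=296.00)
P7 → Eta (d²=145.00)
P8 → Iota (d²=1305.00)

Iota, Gamma, Iota, Kappa, Eta, Kappa, Eta, Iota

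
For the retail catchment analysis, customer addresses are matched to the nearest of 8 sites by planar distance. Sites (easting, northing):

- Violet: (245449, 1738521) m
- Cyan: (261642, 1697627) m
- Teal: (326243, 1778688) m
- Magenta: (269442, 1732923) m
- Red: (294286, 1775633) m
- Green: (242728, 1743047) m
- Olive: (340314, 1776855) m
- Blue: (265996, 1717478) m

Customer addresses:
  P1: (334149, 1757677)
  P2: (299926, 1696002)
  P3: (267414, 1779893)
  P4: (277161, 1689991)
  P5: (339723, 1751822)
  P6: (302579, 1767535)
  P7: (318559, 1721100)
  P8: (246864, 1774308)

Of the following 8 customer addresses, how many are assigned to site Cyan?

P1 → Olive
P2 → Cyan
P3 → Red
P4 → Cyan
P5 → Olive
P6 → Red
P7 → Magenta
P8 → Green
2 of the 8 go to Cyan.

2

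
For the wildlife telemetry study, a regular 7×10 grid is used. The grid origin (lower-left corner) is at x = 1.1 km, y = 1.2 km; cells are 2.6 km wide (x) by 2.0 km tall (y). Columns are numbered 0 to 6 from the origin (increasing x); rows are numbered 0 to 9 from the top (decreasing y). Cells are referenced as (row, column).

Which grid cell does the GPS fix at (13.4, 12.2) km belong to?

(4, 4)

Column index: ⌊(13.4 − 1.1) / 2.6⌋ = ⌊4.731⌋ = 4
Row offset from origin: ⌊(12.2 − 1.2) / 2.0⌋ = ⌊5.500⌋ = 5 → row 4 (counted from top)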